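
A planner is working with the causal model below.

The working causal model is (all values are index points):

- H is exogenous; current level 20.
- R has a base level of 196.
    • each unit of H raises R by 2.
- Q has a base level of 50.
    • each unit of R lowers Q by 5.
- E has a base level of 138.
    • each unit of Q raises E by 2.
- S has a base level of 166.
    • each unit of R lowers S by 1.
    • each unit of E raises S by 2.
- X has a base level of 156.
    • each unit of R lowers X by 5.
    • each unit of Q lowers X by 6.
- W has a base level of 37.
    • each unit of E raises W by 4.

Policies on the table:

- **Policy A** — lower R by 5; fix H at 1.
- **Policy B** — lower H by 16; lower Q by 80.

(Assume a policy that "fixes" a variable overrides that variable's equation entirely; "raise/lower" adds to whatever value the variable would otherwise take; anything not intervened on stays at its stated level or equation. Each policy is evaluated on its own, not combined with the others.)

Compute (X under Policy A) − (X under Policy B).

-755

Policy A (R − 5, H := 1):
  H = 1
  R = 196 + 2·1 (−5 from intervention) = 193
  Q = 50 − 5·193 = -915
  X = 156 − 5·193 − 6·(-915) = 4681
Policy B (H − 16, Q − 80):
  H = 20 − 16 = 4
  R = 196 + 2·4 = 204
  Q = 50 − 5·204 (−80 from intervention) = -1050
  X = 156 − 5·204 − 6·(-1050) = 5436
X: 4681 − 5436 = -755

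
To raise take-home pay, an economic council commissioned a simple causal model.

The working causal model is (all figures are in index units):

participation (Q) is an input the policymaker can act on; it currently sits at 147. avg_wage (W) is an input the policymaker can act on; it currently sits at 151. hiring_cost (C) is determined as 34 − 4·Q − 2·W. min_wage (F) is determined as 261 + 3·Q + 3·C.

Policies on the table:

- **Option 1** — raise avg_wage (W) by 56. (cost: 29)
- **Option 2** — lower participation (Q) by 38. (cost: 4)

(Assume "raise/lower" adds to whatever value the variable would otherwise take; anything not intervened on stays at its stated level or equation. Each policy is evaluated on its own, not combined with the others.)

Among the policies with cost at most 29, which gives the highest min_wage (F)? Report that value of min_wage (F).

Option 1 (W + 56):
  Q = 147
  W = 151 + 56 = 207
  C = 34 − 4·147 − 2·207 = -968
  F = 261 + 3·147 + 3·(-968) = -2202
Option 2 (Q − 38):
  Q = 147 − 38 = 109
  W = 151
  C = 34 − 4·109 − 2·151 = -704
  F = 261 + 3·109 + 3·(-704) = -1524
Comparing — Option 1: F=-2202, Option 2: F=-1524. Highest is -1524 (Option 2).

-1524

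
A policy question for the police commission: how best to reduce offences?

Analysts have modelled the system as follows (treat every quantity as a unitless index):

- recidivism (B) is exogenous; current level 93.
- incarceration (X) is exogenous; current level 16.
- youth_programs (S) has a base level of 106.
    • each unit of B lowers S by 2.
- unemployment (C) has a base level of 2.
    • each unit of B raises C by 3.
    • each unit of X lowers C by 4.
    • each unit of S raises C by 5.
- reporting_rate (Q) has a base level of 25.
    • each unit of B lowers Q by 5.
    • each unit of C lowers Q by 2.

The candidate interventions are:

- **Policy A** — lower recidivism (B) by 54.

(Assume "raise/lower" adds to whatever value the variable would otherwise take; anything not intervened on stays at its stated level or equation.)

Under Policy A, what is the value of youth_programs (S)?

Policy A (B − 54):
  B = 93 − 54 = 39
  S = 106 − 2·39 = 28

28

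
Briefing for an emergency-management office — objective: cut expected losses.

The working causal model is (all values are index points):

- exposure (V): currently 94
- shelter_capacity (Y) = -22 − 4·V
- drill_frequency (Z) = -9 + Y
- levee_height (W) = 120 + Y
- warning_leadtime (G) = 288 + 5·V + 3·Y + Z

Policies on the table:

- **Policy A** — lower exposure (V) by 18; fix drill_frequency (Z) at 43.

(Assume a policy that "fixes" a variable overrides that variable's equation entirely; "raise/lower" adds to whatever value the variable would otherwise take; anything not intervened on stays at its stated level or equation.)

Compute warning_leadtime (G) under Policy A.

Policy A (V − 18, Z := 43):
  V = 94 − 18 = 76
  Y = -22 − 4·76 = -326
  Z = 43
  G = 288 + 5·76 + 3·(-326) + 43 = -267

-267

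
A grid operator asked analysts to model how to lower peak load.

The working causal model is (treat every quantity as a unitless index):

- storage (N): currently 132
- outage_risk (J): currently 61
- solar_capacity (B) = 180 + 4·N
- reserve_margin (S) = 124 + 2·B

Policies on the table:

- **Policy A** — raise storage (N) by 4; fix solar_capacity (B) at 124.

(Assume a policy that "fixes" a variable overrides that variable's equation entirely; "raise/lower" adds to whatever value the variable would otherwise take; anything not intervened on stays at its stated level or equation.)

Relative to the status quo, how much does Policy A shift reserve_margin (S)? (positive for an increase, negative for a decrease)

-1168

Baseline:
  N = 132
  B = 180 + 4·132 = 708
  S = 124 + 2·708 = 1540
Policy A (N + 4, B := 124):
  N = 132 + 4 = 136
  B = 124
  S = 124 + 2·124 = 372
Change in S: 372 − 1540 = -1168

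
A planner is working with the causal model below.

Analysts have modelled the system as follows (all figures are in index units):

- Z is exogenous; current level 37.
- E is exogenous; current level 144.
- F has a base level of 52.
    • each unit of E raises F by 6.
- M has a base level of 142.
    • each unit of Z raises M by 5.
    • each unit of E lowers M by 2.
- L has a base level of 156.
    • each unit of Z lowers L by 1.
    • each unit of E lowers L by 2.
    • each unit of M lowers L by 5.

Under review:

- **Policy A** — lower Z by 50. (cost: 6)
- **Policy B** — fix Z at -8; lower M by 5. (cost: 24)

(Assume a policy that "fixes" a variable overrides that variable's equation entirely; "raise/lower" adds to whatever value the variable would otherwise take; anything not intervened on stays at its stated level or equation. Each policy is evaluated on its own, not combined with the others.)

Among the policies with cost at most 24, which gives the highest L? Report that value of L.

936

Policy A (Z − 50):
  Z = 37 − 50 = -13
  E = 144
  M = 142 + 5·(-13) − 2·144 = -211
  L = 156 − (-13) − 2·144 − 5·(-211) = 936
Policy B (Z := -8, M − 5):
  Z = -8
  E = 144
  M = 142 + 5·(-8) − 2·144 (−5 from intervention) = -191
  L = 156 − (-8) − 2·144 − 5·(-191) = 831
Comparing — Policy A: L=936, Policy B: L=831. Highest is 936 (Policy A).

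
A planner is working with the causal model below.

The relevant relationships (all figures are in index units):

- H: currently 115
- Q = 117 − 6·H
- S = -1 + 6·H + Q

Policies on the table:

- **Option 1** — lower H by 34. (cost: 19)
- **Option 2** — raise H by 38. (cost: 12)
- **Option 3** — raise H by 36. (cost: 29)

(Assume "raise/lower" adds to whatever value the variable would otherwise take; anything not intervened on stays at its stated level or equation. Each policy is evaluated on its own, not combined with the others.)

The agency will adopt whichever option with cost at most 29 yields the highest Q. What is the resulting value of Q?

Option 1 (H − 34):
  H = 115 − 34 = 81
  Q = 117 − 6·81 = -369
Option 2 (H + 38):
  H = 115 + 38 = 153
  Q = 117 − 6·153 = -801
Option 3 (H + 36):
  H = 115 + 36 = 151
  Q = 117 − 6·151 = -789
Comparing — Option 1: Q=-369, Option 2: Q=-801, Option 3: Q=-789. Highest is -369 (Option 1).

-369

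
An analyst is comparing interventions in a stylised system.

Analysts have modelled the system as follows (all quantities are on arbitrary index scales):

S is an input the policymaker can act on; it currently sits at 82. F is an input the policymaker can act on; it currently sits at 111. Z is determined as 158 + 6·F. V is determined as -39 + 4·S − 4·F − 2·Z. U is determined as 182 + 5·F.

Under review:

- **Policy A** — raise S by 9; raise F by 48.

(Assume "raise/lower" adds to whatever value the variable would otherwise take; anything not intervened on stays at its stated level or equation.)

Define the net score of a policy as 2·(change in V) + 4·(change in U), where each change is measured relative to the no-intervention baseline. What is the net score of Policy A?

Baseline:
  S = 82
  F = 111
  Z = 158 + 6·111 = 824
  V = -39 + 4·82 − 4·111 − 2·824 = -1803
  U = 182 + 5·111 = 737
Policy A (S + 9, F + 48):
  S = 82 + 9 = 91
  F = 111 + 48 = 159
  Z = 158 + 6·159 = 1112
  V = -39 + 4·91 − 4·159 − 2·1112 = -2535
  U = 182 + 5·159 = 977
ΔV = -2535 − (-1803) = -732; ΔU = 977 − 737 = 240
Score = 2·(-732) + 4·240 = -504

-504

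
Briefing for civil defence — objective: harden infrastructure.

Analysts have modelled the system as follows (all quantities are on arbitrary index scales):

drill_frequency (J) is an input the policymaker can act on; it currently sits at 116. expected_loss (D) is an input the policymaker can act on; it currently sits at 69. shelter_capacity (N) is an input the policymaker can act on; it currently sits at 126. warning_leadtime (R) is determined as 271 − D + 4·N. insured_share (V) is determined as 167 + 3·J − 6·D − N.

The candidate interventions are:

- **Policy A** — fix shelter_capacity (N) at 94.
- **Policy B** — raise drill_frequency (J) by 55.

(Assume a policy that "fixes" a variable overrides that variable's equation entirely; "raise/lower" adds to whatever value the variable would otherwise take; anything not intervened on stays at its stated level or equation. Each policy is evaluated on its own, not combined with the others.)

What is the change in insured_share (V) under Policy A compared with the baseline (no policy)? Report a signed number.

Baseline:
  J = 116
  D = 69
  N = 126
  V = 167 + 3·116 − 6·69 − 126 = -25
Policy A (N := 94):
  J = 116
  D = 69
  N = 94
  V = 167 + 3·116 − 6·69 − 94 = 7
Change in V: 7 − (-25) = 32

32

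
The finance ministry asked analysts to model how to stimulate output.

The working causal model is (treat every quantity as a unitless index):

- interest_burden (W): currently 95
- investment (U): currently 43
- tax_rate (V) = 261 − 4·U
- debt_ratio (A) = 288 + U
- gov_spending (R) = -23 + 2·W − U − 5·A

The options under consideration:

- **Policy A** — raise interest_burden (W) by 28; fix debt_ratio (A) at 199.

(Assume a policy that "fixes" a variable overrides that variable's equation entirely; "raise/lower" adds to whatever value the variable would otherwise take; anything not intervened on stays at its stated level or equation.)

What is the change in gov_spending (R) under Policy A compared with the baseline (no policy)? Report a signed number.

716

Baseline:
  W = 95
  U = 43
  A = 288 + 43 = 331
  R = -23 + 2·95 − 43 − 5·331 = -1531
Policy A (W + 28, A := 199):
  W = 95 + 28 = 123
  U = 43
  A = 199
  R = -23 + 2·123 − 43 − 5·199 = -815
Change in R: -815 − (-1531) = 716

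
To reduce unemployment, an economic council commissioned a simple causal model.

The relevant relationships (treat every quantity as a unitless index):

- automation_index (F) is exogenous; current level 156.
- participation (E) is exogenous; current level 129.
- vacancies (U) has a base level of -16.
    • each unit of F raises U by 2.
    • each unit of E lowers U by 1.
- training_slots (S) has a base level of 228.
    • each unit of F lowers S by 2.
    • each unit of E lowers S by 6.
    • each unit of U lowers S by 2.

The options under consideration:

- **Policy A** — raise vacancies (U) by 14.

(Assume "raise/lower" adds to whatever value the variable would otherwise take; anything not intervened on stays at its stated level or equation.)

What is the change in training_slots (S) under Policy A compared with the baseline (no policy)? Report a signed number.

Baseline:
  F = 156
  E = 129
  U = -16 + 2·156 − 129 = 167
  S = 228 − 2·156 − 6·129 − 2·167 = -1192
Policy A (U + 14):
  F = 156
  E = 129
  U = -16 + 2·156 − 129 (+14 from intervention) = 181
  S = 228 − 2·156 − 6·129 − 2·181 = -1220
Change in S: -1220 − (-1192) = -28

-28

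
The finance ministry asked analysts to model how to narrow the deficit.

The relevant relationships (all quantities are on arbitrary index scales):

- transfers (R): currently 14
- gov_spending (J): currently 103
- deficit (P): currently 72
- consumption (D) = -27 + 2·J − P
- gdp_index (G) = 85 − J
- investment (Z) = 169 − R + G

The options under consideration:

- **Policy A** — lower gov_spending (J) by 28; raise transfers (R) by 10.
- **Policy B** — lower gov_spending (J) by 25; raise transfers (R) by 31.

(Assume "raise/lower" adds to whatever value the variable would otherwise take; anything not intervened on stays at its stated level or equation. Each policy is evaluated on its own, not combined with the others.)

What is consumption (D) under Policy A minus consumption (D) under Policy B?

-6

Policy A (J − 28, R + 10):
  J = 103 − 28 = 75
  P = 72
  D = -27 + 2·75 − 72 = 51
Policy B (J − 25, R + 31):
  J = 103 − 25 = 78
  P = 72
  D = -27 + 2·78 − 72 = 57
D: 51 − 57 = -6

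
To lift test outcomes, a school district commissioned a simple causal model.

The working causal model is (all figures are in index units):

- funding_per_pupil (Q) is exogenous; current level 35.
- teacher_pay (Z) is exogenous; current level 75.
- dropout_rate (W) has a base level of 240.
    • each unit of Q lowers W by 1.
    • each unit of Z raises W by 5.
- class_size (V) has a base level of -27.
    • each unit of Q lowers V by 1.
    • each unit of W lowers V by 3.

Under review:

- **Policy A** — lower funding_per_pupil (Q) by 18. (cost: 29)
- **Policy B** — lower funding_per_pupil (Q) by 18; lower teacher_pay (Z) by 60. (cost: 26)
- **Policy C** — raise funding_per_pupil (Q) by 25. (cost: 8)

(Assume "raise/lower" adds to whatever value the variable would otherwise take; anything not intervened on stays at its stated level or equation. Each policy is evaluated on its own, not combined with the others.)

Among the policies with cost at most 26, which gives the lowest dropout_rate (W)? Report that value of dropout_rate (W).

298

Policy B (Q − 18, Z − 60):
  Q = 35 − 18 = 17
  Z = 75 − 60 = 15
  W = 240 − 17 + 5·15 = 298
Policy C (Q + 25):
  Q = 35 + 25 = 60
  Z = 75
  W = 240 − 60 + 5·75 = 555
Comparing — Policy B: W=298, Policy C: W=555. Lowest is 298 (Policy B).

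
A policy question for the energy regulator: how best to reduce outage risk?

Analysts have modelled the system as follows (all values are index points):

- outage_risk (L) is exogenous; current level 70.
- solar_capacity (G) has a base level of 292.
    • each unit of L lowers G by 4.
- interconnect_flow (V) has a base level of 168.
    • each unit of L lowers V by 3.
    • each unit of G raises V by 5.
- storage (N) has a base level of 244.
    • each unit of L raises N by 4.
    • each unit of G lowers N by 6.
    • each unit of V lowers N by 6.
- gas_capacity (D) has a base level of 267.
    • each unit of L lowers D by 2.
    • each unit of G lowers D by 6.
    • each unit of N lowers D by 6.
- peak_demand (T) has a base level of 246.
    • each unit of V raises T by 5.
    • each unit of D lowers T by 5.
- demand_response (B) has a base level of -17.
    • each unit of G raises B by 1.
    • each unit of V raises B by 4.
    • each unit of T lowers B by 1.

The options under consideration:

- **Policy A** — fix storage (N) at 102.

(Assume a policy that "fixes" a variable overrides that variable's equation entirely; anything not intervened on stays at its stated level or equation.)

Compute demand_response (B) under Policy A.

-3054

Policy A (N := 102):
  L = 70
  G = 292 − 4·70 = 12
  V = 168 − 3·70 + 5·12 = 18
  N = 102
  D = 267 − 2·70 − 6·12 − 6·102 = -557
  T = 246 + 5·18 − 5·(-557) = 3121
  B = -17 + 12 + 4·18 − 3121 = -3054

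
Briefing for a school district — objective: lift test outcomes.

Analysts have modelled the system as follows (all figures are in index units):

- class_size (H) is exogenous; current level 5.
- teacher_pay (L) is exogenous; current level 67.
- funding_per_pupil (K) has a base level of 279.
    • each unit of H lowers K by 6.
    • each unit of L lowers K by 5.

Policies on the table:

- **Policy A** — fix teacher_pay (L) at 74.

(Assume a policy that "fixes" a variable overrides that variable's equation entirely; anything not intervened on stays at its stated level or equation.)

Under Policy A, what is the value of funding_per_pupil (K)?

-121

Policy A (L := 74):
  H = 5
  L = 74
  K = 279 − 6·5 − 5·74 = -121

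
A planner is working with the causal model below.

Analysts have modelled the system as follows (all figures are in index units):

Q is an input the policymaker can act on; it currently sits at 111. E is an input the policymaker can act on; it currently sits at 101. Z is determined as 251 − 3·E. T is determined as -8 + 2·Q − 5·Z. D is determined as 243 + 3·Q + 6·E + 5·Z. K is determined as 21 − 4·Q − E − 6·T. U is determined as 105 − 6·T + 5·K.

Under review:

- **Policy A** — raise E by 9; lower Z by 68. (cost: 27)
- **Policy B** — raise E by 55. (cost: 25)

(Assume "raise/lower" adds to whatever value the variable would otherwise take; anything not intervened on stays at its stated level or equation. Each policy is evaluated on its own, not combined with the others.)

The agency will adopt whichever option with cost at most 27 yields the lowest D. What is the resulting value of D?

427

Policy A (E + 9, Z − 68):
  Q = 111
  E = 101 + 9 = 110
  Z = 251 − 3·110 (−68 from intervention) = -147
  D = 243 + 3·111 + 6·110 + 5·(-147) = 501
Policy B (E + 55):
  Q = 111
  E = 101 + 55 = 156
  Z = 251 − 3·156 = -217
  D = 243 + 3·111 + 6·156 + 5·(-217) = 427
Comparing — Policy A: D=501, Policy B: D=427. Lowest is 427 (Policy B).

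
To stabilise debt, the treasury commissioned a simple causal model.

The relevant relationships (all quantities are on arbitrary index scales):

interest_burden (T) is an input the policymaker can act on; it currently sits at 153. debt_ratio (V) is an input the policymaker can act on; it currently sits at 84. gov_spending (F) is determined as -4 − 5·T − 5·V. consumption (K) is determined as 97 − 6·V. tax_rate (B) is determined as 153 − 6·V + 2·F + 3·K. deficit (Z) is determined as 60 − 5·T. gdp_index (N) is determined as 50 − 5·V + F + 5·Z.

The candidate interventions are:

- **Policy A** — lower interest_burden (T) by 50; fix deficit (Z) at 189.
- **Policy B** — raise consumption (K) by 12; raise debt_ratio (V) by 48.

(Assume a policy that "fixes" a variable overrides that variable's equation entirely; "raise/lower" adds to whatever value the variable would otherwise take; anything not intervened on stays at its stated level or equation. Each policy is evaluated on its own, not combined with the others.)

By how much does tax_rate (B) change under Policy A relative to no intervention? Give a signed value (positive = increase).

500

Baseline:
  T = 153
  V = 84
  F = -4 − 5·153 − 5·84 = -1189
  K = 97 − 6·84 = -407
  B = 153 − 6·84 + 2·(-1189) + 3·(-407) = -3950
Policy A (T − 50, Z := 189):
  T = 153 − 50 = 103
  V = 84
  F = -4 − 5·103 − 5·84 = -939
  K = 97 − 6·84 = -407
  B = 153 − 6·84 + 2·(-939) + 3·(-407) = -3450
Change in B: -3450 − (-3950) = 500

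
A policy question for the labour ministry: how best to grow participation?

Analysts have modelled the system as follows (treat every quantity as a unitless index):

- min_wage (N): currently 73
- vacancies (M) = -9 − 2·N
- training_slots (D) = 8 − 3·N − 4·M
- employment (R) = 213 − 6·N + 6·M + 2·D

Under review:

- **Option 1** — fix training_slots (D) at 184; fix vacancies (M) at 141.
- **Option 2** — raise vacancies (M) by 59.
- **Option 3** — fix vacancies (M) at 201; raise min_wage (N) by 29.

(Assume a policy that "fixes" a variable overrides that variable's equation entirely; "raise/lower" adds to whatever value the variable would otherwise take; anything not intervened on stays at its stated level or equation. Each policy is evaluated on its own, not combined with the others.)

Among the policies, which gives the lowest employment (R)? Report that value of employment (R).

Option 1 (D := 184, M := 141):
  N = 73
  M = 141
  D = 184
  R = 213 − 6·73 + 6·141 + 2·184 = 989
Option 2 (M + 59):
  N = 73
  M = -9 − 2·73 (+59 from intervention) = -96
  D = 8 − 3·73 − 4·(-96) = 173
  R = 213 − 6·73 + 6·(-96) + 2·173 = -455
Option 3 (M := 201, N + 29):
  N = 73 + 29 = 102
  M = 201
  D = 8 − 3·102 − 4·201 = -1102
  R = 213 − 6·102 + 6·201 + 2·(-1102) = -1397
Comparing — Option 1: R=989, Option 2: R=-455, Option 3: R=-1397. Lowest is -1397 (Option 3).

-1397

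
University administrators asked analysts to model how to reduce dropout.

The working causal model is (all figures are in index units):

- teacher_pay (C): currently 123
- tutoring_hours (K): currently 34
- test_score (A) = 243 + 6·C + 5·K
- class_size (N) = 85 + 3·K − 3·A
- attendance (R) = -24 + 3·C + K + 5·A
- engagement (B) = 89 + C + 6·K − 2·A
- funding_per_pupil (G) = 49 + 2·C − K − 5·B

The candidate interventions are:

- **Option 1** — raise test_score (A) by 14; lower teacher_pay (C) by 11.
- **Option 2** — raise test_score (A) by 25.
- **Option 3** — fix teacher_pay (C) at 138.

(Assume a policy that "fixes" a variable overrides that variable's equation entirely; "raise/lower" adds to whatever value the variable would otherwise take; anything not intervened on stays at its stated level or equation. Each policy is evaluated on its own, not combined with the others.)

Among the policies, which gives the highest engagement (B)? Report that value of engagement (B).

Option 1 (A + 14, C − 11):
  C = 123 − 11 = 112
  K = 34
  A = 243 + 6·112 + 5·34 (+14 from intervention) = 1099
  B = 89 + 112 + 6·34 − 2·1099 = -1793
Option 2 (A + 25):
  C = 123
  K = 34
  A = 243 + 6·123 + 5·34 (+25 from intervention) = 1176
  B = 89 + 123 + 6·34 − 2·1176 = -1936
Option 3 (C := 138):
  C = 138
  K = 34
  A = 243 + 6·138 + 5·34 = 1241
  B = 89 + 138 + 6·34 − 2·1241 = -2051
Comparing — Option 1: B=-1793, Option 2: B=-1936, Option 3: B=-2051. Highest is -1793 (Option 1).

-1793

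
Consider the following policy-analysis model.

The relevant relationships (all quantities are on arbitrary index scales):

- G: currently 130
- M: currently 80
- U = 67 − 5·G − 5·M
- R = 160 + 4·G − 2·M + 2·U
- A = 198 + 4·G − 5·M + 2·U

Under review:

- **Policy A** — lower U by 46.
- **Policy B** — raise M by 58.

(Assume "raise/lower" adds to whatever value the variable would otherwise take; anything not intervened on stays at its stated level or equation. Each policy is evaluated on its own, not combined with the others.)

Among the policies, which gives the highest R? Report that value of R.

-1538

Policy A (U − 46):
  G = 130
  M = 80
  U = 67 − 5·130 − 5·80 (−46 from intervention) = -1029
  R = 160 + 4·130 − 2·80 + 2·(-1029) = -1538
Policy B (M + 58):
  G = 130
  M = 80 + 58 = 138
  U = 67 − 5·130 − 5·138 = -1273
  R = 160 + 4·130 − 2·138 + 2·(-1273) = -2142
Comparing — Policy A: R=-1538, Policy B: R=-2142. Highest is -1538 (Policy A).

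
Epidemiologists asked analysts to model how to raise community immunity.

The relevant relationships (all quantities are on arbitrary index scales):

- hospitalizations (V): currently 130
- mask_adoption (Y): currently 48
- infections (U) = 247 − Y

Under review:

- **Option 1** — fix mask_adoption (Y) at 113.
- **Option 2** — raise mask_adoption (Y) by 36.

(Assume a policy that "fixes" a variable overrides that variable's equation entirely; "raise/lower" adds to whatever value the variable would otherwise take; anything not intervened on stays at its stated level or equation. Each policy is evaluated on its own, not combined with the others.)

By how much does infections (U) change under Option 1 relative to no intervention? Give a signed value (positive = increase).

-65

Baseline:
  Y = 48
  U = 247 − 48 = 199
Option 1 (Y := 113):
  Y = 113
  U = 247 − 113 = 134
Change in U: 134 − 199 = -65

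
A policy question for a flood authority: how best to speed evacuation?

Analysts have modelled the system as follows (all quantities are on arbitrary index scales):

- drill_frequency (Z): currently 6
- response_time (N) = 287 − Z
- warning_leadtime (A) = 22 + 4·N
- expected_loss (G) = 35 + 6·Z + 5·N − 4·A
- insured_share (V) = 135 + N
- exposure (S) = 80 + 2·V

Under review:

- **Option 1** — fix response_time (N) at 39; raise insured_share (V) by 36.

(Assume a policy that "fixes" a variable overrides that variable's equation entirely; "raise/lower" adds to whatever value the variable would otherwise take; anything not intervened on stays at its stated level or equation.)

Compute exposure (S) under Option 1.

500

Option 1 (N := 39, V + 36):
  Z = 6
  N = 39
  V = 135 + 39 (+36 from intervention) = 210
  S = 80 + 2·210 = 500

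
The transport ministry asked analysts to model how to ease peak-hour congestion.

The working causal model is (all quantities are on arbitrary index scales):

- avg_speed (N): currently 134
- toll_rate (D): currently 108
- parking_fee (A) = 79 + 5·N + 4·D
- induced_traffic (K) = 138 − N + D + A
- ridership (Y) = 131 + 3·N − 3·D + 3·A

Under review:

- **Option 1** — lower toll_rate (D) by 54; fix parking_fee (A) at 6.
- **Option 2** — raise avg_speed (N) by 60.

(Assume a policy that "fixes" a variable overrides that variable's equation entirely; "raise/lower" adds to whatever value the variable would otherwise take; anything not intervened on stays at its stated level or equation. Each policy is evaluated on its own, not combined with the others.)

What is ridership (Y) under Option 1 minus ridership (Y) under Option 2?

-4443

Option 1 (D − 54, A := 6):
  N = 134
  D = 108 − 54 = 54
  A = 6
  Y = 131 + 3·134 − 3·54 + 3·6 = 389
Option 2 (N + 60):
  N = 134 + 60 = 194
  D = 108
  A = 79 + 5·194 + 4·108 = 1481
  Y = 131 + 3·194 − 3·108 + 3·1481 = 4832
Y: 389 − 4832 = -4443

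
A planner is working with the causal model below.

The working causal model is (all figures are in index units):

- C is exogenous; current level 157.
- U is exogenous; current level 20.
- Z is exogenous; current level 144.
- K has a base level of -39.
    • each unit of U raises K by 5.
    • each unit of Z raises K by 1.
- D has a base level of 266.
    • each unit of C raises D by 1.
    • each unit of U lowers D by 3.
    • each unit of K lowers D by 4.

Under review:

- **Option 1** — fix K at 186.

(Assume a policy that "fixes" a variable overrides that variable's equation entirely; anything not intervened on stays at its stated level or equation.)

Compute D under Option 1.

Option 1 (K := 186):
  C = 157
  U = 20
  Z = 144
  K = 186
  D = 266 + 157 − 3·20 − 4·186 = -381

-381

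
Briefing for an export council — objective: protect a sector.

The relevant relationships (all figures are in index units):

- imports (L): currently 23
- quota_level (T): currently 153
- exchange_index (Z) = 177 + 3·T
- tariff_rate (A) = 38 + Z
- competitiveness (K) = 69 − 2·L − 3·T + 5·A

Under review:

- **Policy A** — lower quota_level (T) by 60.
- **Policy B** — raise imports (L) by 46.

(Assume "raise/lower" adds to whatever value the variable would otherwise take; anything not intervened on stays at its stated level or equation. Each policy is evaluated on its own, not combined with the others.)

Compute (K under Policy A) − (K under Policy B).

Policy A (T − 60):
  L = 23
  T = 153 − 60 = 93
  Z = 177 + 3·93 = 456
  A = 38 + 456 = 494
  K = 69 − 2·23 − 3·93 + 5·494 = 2214
Policy B (L + 46):
  L = 23 + 46 = 69
  T = 153
  Z = 177 + 3·153 = 636
  A = 38 + 636 = 674
  K = 69 − 2·69 − 3·153 + 5·674 = 2842
K: 2214 − 2842 = -628

-628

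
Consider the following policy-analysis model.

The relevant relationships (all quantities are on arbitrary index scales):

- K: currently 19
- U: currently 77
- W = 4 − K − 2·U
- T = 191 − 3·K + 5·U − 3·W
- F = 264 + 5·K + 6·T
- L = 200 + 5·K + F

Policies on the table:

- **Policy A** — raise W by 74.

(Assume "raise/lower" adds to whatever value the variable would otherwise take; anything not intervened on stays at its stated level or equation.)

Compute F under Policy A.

Policy A (W + 74):
  K = 19
  U = 77
  W = 4 − 19 − 2·77 (+74 from intervention) = -95
  T = 191 − 3·19 + 5·77 − 3·(-95) = 804
  F = 264 + 5·19 + 6·804 = 5183

5183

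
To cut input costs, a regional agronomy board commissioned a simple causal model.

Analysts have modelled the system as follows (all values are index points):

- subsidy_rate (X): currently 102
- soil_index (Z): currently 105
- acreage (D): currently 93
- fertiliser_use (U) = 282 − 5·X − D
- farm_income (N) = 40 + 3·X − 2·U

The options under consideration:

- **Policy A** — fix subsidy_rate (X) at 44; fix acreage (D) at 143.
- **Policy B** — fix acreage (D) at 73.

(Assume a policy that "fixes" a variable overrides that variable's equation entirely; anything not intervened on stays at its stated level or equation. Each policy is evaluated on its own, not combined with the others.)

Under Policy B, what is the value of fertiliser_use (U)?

Policy B (D := 73):
  X = 102
  D = 73
  U = 282 − 5·102 − 73 = -301

-301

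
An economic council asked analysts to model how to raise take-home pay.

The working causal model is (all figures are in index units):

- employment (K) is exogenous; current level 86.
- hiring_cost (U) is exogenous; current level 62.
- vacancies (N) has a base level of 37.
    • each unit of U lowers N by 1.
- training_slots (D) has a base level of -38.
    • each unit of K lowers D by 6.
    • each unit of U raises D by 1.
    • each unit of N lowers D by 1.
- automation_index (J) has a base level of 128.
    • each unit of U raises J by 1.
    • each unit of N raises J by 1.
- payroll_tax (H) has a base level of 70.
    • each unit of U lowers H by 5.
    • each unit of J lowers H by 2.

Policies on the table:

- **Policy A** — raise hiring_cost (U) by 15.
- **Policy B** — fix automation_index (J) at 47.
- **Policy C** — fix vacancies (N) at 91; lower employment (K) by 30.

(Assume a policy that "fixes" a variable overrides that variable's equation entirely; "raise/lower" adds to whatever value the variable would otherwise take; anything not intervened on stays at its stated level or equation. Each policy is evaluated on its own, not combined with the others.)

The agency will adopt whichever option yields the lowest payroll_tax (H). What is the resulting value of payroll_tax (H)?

-802

Policy A (U + 15):
  U = 62 + 15 = 77
  N = 37 − 77 = -40
  J = 128 + 77 + (-40) = 165
  H = 70 − 5·77 − 2·165 = -645
Policy B (J := 47):
  U = 62
  N = 37 − 62 = -25
  J = 47
  H = 70 − 5·62 − 2·47 = -334
Policy C (N := 91, K − 30):
  U = 62
  N = 91
  J = 128 + 62 + 91 = 281
  H = 70 − 5·62 − 2·281 = -802
Comparing — Policy A: H=-645, Policy B: H=-334, Policy C: H=-802. Lowest is -802 (Policy C).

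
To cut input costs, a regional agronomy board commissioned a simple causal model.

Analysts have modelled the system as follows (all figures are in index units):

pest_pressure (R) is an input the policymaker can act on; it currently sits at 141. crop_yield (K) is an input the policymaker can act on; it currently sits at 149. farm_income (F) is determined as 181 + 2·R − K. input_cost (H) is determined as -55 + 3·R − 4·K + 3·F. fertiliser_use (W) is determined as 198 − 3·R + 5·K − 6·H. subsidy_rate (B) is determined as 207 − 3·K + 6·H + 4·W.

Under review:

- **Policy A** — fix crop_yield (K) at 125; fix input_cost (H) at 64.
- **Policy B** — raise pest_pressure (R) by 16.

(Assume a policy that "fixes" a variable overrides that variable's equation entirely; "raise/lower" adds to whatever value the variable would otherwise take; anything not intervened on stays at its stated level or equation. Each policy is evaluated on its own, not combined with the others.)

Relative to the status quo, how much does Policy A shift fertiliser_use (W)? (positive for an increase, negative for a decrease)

3780

Baseline:
  R = 141
  K = 149
  F = 181 + 2·141 − 149 = 314
  H = -55 + 3·141 − 4·149 + 3·314 = 714
  W = 198 − 3·141 + 5·149 − 6·714 = -3764
Policy A (K := 125, H := 64):
  R = 141
  K = 125
  F = 181 + 2·141 − 125 = 338
  H = 64
  W = 198 − 3·141 + 5·125 − 6·64 = 16
Change in W: 16 − (-3764) = 3780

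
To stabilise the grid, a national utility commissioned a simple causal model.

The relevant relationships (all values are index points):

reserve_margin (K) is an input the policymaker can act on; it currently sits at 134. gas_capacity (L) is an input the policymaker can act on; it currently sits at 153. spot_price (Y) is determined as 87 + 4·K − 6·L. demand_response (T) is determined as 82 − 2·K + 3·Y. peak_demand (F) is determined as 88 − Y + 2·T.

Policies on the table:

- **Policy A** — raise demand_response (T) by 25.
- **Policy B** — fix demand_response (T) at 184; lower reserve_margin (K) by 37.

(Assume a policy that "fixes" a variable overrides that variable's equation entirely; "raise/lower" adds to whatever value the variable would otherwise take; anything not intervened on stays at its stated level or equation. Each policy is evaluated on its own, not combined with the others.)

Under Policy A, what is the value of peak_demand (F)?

-1709

Policy A (T + 25):
  K = 134
  L = 153
  Y = 87 + 4·134 − 6·153 = -295
  T = 82 − 2·134 + 3·(-295) (+25 from intervention) = -1046
  F = 88 − (-295) + 2·(-1046) = -1709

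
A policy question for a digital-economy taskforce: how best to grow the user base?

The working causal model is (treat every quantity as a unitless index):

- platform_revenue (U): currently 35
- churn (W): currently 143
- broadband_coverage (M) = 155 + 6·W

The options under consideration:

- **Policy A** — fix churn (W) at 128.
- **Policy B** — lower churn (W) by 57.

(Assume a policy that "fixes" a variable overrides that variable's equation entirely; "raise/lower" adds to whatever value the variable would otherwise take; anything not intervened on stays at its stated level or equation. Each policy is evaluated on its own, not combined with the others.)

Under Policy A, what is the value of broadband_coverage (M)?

Policy A (W := 128):
  W = 128
  M = 155 + 6·128 = 923

923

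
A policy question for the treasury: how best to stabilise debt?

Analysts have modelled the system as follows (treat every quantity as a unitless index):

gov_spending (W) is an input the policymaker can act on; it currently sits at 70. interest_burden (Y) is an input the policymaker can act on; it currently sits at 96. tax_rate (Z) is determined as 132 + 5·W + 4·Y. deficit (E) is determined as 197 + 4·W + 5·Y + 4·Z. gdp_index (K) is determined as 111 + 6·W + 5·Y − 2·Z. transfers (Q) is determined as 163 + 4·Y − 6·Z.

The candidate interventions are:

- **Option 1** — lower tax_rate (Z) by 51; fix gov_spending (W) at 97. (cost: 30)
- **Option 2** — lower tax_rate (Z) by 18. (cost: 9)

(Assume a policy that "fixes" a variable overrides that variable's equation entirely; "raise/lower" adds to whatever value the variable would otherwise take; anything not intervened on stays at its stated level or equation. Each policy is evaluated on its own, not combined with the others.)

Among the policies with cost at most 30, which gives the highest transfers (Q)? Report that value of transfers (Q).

-4541

Option 1 (Z − 51, W := 97):
  W = 97
  Y = 96
  Z = 132 + 5·97 + 4·96 (−51 from intervention) = 950
  Q = 163 + 4·96 − 6·950 = -5153
Option 2 (Z − 18):
  W = 70
  Y = 96
  Z = 132 + 5·70 + 4·96 (−18 from intervention) = 848
  Q = 163 + 4·96 − 6·848 = -4541
Comparing — Option 1: Q=-5153, Option 2: Q=-4541. Highest is -4541 (Option 2).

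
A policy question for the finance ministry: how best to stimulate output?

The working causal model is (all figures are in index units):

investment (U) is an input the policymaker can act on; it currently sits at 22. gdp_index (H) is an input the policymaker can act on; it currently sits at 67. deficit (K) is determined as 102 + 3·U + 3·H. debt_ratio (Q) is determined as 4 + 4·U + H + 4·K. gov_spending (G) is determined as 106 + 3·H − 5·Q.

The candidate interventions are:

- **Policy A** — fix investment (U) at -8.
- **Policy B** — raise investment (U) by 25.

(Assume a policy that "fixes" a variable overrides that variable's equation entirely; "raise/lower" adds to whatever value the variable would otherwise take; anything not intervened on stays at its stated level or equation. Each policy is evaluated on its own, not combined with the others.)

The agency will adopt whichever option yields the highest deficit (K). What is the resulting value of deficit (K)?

Policy A (U := -8):
  U = -8
  H = 67
  K = 102 + 3·(-8) + 3·67 = 279
Policy B (U + 25):
  U = 22 + 25 = 47
  H = 67
  K = 102 + 3·47 + 3·67 = 444
Comparing — Policy A: K=279, Policy B: K=444. Highest is 444 (Policy B).

444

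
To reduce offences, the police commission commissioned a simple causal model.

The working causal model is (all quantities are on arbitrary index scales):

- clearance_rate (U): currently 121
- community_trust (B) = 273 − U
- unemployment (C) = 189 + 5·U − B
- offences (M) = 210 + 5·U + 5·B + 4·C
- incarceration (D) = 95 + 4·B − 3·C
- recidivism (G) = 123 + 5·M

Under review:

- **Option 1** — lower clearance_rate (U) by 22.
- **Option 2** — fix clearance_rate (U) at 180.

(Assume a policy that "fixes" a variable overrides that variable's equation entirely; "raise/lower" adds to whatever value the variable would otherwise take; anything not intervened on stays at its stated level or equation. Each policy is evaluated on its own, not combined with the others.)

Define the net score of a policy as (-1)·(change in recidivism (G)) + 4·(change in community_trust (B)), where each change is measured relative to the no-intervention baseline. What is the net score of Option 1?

2728

Baseline:
  U = 121
  B = 273 − 121 = 152
  C = 189 + 5·121 − 152 = 642
  M = 210 + 5·121 + 5·152 + 4·642 = 4143
  G = 123 + 5·4143 = 20838
Option 1 (U − 22):
  U = 121 − 22 = 99
  B = 273 − 99 = 174
  C = 189 + 5·99 − 174 = 510
  M = 210 + 5·99 + 5·174 + 4·510 = 3615
  G = 123 + 5·3615 = 18198
ΔG = 18198 − 20838 = -2640; ΔB = 174 − 152 = 22
Score = (-1)·(-2640) + 4·22 = 2728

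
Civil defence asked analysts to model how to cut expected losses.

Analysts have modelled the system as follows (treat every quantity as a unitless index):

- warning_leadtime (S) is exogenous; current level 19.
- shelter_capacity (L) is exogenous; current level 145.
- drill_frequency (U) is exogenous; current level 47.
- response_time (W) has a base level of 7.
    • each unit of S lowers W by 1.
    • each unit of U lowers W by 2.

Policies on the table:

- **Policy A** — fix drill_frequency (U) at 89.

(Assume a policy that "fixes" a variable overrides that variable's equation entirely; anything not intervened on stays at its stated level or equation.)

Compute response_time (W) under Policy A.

-190

Policy A (U := 89):
  S = 19
  U = 89
  W = 7 − 19 − 2·89 = -190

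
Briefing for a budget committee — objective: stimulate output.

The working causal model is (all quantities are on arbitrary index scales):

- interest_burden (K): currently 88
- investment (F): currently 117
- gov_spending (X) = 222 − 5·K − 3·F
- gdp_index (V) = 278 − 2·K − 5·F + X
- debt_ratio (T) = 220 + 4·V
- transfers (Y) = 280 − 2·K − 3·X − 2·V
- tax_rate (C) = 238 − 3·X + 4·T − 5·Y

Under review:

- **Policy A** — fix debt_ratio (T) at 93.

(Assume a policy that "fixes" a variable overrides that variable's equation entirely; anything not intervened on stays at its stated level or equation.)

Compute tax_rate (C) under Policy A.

-17258

Policy A (T := 93):
  K = 88
  F = 117
  X = 222 − 5·88 − 3·117 = -569
  V = 278 − 2·88 − 5·117 + (-569) = -1052
  T = 93
  Y = 280 − 2·88 − 3·(-569) − 2·(-1052) = 3915
  C = 238 − 3·(-569) + 4·93 − 5·3915 = -17258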